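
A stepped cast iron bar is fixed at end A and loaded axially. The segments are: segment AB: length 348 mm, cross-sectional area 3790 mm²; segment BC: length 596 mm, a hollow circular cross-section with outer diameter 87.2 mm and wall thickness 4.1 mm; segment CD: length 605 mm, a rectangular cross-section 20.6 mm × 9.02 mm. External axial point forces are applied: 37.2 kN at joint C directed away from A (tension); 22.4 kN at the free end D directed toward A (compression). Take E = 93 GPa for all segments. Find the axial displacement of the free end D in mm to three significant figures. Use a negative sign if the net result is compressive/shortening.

Internal axial forces (sectioning from the free end, tension +): N_CD = -22.4 kN, N_BC = 14.8 kN, N_AB = 14.8 kN.
A_BC = 1070 mm².
A_CD = 185.8 mm².
δ_AB = 14800·348/(3790·93000) = 0.01461 mm
δ_BC = 14800·596/(1070·93000) = 0.08861 mm
δ_CD = -22400·605/(185.8·93000) = -0.7842 mm
δ = Σδ_i = -0.681 mm.

-0.681 mm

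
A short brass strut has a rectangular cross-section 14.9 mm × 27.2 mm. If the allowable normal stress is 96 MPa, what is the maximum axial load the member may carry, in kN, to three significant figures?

38.9 kN

A = 405.3 mm².
P_max = σ_allow · A = 96 · 405.3 = 38910 N = 38.91 kN.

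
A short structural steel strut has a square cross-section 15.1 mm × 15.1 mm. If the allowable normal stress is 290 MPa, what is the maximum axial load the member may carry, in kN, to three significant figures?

66.1 kN

A = 228 mm².
P_max = σ_allow · A = 290 · 228 = 66120 N = 66.12 kN.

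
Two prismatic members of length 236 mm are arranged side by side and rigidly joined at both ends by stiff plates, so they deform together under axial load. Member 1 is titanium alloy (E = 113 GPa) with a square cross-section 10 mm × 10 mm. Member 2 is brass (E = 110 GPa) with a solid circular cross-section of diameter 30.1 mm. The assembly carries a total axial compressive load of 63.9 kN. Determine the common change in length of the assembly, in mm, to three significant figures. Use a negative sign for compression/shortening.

A_1 = 100 mm².
A_2 = 711.6 mm².
Equal strain + equilibrium ⇒ each member carries load in proportion to AE: A₁E₁ = 11300000 N, A₂E₂ = 78270000 N, ΣAE = 89570000 N.
δ = PL/ΣAE = -63900·236/89570000 = -0.1684 mm.

-0.168 mm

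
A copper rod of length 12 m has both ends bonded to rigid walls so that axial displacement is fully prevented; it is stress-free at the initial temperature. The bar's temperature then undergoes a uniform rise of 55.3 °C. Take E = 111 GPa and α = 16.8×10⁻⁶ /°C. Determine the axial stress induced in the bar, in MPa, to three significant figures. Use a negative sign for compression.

Free thermal expansion αLΔT = 16.8e-6 · 12000 · 55.3 = 11.15 mm.
The walls impose strain ε = −(11.15)/12000 = -9.2904e-04; σ = Eε = 111000 · -9.2904e-04 = -103.1 MPa.

-103 MPa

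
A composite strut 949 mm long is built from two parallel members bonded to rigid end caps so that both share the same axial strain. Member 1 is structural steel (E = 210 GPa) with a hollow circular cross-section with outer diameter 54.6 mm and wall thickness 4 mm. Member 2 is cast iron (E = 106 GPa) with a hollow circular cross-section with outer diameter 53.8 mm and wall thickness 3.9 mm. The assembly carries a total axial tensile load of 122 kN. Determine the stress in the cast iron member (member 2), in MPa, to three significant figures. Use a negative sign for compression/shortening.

A_1 = 635.9 mm².
A_2 = 611.4 mm².
Equal strain + equilibrium ⇒ each member carries load in proportion to AE: A₁E₁ = 133500000 N, A₂E₂ = 64810000 N, ΣAE = 198300000 N.
σ₂ = P·E₂/ΣAE = 122000·106000/198300000 = 65.2 MPa.

65.2 MPa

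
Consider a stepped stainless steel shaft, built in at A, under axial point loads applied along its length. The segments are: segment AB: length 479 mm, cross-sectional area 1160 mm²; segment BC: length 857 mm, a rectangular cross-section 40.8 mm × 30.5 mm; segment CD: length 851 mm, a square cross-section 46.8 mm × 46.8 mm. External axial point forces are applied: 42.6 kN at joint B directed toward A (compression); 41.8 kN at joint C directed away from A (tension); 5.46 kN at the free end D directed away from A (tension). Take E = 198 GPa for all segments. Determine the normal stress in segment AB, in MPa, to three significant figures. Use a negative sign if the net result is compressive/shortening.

Internal axial forces (sectioning from the free end, tension +): N_CD = 5.46 kN, N_BC = 47.26 kN, N_AB = 4.66 kN.
σ_AB = N_AB/A_AB = 4660/1160 = 4.017 MPa.

4.02 MPa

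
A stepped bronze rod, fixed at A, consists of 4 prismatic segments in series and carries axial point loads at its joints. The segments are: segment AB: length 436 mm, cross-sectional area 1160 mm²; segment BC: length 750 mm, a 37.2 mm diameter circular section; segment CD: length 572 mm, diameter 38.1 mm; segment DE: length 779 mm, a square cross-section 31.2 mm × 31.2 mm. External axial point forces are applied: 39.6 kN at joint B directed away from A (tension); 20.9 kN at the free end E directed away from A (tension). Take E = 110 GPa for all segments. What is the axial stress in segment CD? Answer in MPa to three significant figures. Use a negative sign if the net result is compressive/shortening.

18.3 MPa

Internal axial forces (sectioning from the free end, tension +): N_DE = 20.9 kN, N_CD = 20.9 kN, N_BC = 20.9 kN, N_AB = 60.5 kN.
A_CD = 1140 mm².
σ_CD = N_CD/A_CD = 20900/1140 = 18.33 MPa.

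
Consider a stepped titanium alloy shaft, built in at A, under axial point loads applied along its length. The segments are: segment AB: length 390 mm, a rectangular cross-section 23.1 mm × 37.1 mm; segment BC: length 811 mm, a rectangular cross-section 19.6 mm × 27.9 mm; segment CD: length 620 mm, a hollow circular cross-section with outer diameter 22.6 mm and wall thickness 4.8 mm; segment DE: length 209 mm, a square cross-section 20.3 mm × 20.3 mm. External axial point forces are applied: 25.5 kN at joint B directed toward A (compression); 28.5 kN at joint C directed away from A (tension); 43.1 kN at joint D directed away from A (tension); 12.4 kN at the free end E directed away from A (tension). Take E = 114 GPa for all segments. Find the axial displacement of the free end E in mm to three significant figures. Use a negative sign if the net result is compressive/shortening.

2.51 mm

Internal axial forces (sectioning from the free end, tension +): N_DE = 12.4 kN, N_CD = 55.5 kN, N_BC = 84 kN, N_AB = 58.5 kN.
A_AB = 857 mm².
A_BC = 546.8 mm².
A_CD = 268.4 mm².
A_DE = 412.1 mm².
δ_AB = 58500·390/(857·114000) = 0.2335 mm
δ_BC = 84000·811/(546.8·114000) = 1.093 mm
δ_CD = 55500·620/(268.4·114000) = 1.125 mm
δ_DE = 12400·209/(412.1·114000) = 0.05517 mm
δ = Σδ_i = 2.506 mm.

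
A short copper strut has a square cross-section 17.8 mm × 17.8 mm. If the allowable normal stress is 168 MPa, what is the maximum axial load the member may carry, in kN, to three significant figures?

A = 316.8 mm².
P_max = σ_allow · A = 168 · 316.8 = 53230 N = 53.23 kN.

53.2 kN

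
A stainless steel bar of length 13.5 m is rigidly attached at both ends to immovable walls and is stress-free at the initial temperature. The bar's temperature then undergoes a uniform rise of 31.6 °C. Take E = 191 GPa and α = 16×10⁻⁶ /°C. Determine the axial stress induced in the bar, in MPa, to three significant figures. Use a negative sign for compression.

-96.6 MPa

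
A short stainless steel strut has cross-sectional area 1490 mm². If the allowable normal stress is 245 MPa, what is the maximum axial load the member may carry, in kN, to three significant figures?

P_max = σ_allow · A = 245 · 1490 = 365000 N = 365.1 kN.

365 kN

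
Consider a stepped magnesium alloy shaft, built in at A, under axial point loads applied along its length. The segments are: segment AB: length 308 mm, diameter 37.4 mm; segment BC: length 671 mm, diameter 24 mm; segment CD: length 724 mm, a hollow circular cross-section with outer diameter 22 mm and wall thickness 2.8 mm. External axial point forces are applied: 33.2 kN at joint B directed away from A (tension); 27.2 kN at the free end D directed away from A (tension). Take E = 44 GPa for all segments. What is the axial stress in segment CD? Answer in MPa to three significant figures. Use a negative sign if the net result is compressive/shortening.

Internal axial forces (sectioning from the free end, tension +): N_CD = 27.2 kN, N_BC = 27.2 kN, N_AB = 60.4 kN.
A_CD = 168.9 mm².
σ_CD = N_CD/A_CD = 27200/168.9 = 161 MPa.

161 MPa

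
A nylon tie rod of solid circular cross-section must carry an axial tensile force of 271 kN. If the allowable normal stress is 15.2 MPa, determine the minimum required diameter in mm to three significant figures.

151 mm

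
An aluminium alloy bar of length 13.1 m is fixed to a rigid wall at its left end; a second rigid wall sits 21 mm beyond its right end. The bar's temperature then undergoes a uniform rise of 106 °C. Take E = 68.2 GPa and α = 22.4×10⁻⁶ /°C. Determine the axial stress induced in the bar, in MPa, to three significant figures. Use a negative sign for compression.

-52.6 MPa

Free thermal expansion αLΔT = 22.4e-6 · 13100 · 106 = 31.1 mm.
The walls engage after the gap closes; constrained expansion = 31.1 − 21 = 10.1 mm.
The walls impose strain ε = −(10.1)/13100 = -7.7135e-04; σ = Eε = 68200 · -7.7135e-04 = -52.61 MPa.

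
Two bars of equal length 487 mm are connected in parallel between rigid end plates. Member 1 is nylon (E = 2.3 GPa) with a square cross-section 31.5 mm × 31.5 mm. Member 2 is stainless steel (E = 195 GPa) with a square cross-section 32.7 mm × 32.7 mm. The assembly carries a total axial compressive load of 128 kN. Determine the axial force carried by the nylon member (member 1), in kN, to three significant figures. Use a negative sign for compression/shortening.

-1.39 kN

A_1 = 992.2 mm².
A_2 = 1069 mm².
Equal strain + equilibrium ⇒ each member carries load in proportion to AE: A₁E₁ = 2282000 N, A₂E₂ = 208500000 N, ΣAE = 210800000 N.
F₁ = P·A₁E₁/ΣAE = -128000·2282000/210800000 = -1386 N.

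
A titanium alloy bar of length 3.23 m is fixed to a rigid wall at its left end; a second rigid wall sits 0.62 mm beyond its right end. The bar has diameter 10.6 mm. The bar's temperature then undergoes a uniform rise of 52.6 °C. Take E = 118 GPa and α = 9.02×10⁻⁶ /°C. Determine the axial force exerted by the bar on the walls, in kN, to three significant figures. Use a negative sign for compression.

-2.94 kN

Free thermal expansion αLΔT = 9.02e-6 · 3230 · 52.6 = 1.532 mm.
The walls engage after the gap closes; constrained expansion = 1.532 − 0.62 = 0.9125 mm.
The walls impose strain ε = −(0.9125)/3230 = -2.8250e-04; σ = Eε = 118000 · -2.8250e-04 = -33.34 MPa.
Wall reaction R = σ·A = -33.34·88.25 = -2942 N = -2.942 kN.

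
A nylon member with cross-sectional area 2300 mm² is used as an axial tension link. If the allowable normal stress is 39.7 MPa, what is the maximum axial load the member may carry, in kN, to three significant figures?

91.3 kN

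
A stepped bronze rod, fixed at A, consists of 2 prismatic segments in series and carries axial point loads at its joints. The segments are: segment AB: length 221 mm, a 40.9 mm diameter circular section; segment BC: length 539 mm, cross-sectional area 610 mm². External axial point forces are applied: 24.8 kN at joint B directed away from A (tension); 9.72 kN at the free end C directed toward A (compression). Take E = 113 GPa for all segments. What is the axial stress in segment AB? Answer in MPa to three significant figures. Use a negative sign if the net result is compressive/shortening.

11.5 MPa

Internal axial forces (sectioning from the free end, tension +): N_BC = -9.72 kN, N_AB = 15.08 kN.
A_AB = 1314 mm².
σ_AB = N_AB/A_AB = 15080/1314 = 11.48 MPa.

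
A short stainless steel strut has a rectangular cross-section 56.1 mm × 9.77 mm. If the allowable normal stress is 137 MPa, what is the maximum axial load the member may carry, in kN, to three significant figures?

75.1 kN

A = 548.1 mm².
P_max = σ_allow · A = 137 · 548.1 = 75090 N = 75.09 kN.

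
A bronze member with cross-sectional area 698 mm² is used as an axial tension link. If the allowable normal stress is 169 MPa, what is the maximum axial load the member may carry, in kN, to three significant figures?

P_max = σ_allow · A = 169 · 698 = 118000 N = 118 kN.

118 kN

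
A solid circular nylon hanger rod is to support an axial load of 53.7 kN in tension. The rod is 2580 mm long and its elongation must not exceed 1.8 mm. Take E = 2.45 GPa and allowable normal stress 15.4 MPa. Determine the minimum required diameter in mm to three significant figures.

200 mm

Required area A ≥ P/σ_allow = 53700/15.4 = 3487 mm².
For a solid circular section, d ≥ √(4A/π) = 66.63 mm.
Elongation limit: A ≥ PL/(Eδ_allow) = 53700·2580/(2450·1.8) = 31420 mm² ⇒ d ≥ 200 mm.
The elongation limit governs.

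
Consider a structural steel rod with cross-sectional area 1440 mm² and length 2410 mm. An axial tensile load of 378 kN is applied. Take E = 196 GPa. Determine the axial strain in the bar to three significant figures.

σ = N/A = 262.5 MPa; ε = σ/E = 262.5/196000 = 1.339e-03.

0.00134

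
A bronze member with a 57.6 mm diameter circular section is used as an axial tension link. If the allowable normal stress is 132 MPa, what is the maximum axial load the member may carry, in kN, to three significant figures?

A = 2606 mm².
P_max = σ_allow · A = 132 · 2606 = 344000 N = 344 kN.

344 kN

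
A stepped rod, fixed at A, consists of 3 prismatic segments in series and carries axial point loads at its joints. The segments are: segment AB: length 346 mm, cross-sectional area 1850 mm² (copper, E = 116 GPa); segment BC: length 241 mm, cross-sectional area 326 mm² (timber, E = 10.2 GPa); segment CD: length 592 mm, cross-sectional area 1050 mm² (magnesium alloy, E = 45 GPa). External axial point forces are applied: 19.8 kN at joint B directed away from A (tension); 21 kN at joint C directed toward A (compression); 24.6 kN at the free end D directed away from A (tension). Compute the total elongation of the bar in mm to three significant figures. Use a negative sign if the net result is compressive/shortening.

0.607 mm

Internal axial forces (sectioning from the free end, tension +): N_CD = 24.6 kN, N_BC = 3.6 kN, N_AB = 23.4 kN.
δ_AB = 23400·346/(1850·116000) = 0.03773 mm
δ_BC = 3600·241/(326·10200) = 0.2609 mm
δ_CD = 24600·592/(1050·45000) = 0.3082 mm
δ = Σδ_i = 0.6069 mm.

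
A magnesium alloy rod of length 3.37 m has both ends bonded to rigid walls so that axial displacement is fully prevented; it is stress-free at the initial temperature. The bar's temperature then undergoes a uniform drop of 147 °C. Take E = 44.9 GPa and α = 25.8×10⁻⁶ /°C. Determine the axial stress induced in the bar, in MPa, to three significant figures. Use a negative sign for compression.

Free thermal expansion αLΔT = 25.8e-6 · 3370 · -147 = -12.78 mm.
The walls impose strain ε = −(-12.78)/3370 = 3.7926e-03; σ = Eε = 44900 · 3.7926e-03 = 170.3 MPa.

170 MPa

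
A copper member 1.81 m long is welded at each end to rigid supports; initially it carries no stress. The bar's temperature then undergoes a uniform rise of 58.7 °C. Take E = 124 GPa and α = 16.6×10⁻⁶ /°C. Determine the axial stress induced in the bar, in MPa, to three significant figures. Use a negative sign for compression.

-121 MPa

Free thermal expansion αLΔT = 16.6e-6 · 1810 · 58.7 = 1.764 mm.
The walls impose strain ε = −(1.764)/1810 = -9.7442e-04; σ = Eε = 124000 · -9.7442e-04 = -120.8 MPa.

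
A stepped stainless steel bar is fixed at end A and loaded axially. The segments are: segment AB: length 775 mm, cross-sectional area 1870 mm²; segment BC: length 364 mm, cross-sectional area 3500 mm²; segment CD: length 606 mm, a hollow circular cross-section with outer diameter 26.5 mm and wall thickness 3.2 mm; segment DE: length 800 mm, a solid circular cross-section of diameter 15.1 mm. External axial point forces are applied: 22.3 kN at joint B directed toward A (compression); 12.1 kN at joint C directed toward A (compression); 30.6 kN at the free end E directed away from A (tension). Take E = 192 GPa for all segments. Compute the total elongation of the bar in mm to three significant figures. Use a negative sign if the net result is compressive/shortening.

Internal axial forces (sectioning from the free end, tension +): N_DE = 30.6 kN, N_CD = 30.6 kN, N_BC = 18.5 kN, N_AB = -3.8 kN.
A_CD = 234.2 mm².
A_DE = 179.1 mm².
δ_AB = -3800·775/(1870·192000) = -0.008202 mm
δ_BC = 18500·364/(3500·192000) = 0.01002 mm
δ_CD = 30600·606/(234.2·192000) = 0.4123 mm
δ_DE = 30600·800/(179.1·192000) = 0.712 mm
δ = Σδ_i = 1.126 mm.

1.13 mm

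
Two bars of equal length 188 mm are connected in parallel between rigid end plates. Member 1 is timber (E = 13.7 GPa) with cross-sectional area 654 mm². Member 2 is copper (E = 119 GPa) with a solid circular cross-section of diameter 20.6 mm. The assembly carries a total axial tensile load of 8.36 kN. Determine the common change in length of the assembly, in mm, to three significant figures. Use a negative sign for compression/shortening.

0.0323 mm

A_2 = 333.3 mm².
Equal strain + equilibrium ⇒ each member carries load in proportion to AE: A₁E₁ = 8960000 N, A₂E₂ = 39660000 N, ΣAE = 48620000 N.
δ = PL/ΣAE = 8360·188/48620000 = 0.03232 mm.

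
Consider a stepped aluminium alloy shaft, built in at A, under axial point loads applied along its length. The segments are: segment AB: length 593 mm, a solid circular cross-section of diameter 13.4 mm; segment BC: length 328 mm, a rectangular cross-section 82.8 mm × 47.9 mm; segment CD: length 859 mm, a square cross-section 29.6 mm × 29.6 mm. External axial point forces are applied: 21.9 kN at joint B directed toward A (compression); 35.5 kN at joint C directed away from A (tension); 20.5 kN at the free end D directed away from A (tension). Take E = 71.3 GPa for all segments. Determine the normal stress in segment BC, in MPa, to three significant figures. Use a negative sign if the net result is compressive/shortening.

14.1 MPa

Internal axial forces (sectioning from the free end, tension +): N_CD = 20.5 kN, N_BC = 56 kN, N_AB = 34.1 kN.
A_BC = 3966 mm².
σ_BC = N_BC/A_BC = 56000/3966 = 14.12 MPa.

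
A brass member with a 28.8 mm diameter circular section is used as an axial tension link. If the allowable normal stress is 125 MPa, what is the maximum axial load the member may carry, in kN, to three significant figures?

81.4 kN

A = 651.4 mm².
P_max = σ_allow · A = 125 · 651.4 = 81430 N = 81.43 kN.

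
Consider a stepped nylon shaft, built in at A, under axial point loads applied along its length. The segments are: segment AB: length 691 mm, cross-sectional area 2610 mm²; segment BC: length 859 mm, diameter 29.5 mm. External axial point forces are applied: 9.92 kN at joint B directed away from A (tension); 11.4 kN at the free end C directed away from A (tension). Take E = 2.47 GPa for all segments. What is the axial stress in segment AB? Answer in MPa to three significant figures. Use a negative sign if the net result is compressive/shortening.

8.17 MPa

Internal axial forces (sectioning from the free end, tension +): N_BC = 11.4 kN, N_AB = 21.32 kN.
σ_AB = N_AB/A_AB = 21320/2610 = 8.169 MPa.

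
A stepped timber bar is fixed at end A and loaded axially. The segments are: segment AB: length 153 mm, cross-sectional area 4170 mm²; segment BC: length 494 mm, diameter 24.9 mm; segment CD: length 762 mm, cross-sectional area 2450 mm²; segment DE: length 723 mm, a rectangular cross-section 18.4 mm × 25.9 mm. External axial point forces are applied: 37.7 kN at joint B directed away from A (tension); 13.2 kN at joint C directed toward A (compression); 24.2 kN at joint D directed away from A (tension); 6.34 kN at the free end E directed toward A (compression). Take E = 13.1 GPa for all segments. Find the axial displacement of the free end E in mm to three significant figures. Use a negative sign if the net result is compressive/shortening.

0.169 mm

Internal axial forces (sectioning from the free end, tension +): N_DE = -6.34 kN, N_CD = 17.86 kN, N_BC = 4.66 kN, N_AB = 42.36 kN.
A_BC = 487 mm².
A_DE = 476.6 mm².
δ_AB = 42360·153/(4170·13100) = 0.1186 mm
δ_BC = 4660·494/(487·13100) = 0.3609 mm
δ_CD = 17860·762/(2450·13100) = 0.424 mm
δ_DE = -6340·723/(476.6·13100) = -0.7342 mm
δ = Σδ_i = 0.1693 mm.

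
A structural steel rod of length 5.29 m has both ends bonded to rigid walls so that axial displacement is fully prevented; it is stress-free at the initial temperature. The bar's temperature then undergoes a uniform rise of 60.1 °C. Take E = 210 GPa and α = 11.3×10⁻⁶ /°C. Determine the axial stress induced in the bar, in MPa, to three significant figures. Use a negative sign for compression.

-143 MPa

Free thermal expansion αLΔT = 11.3e-6 · 5290 · 60.1 = 3.593 mm.
The walls impose strain ε = −(3.593)/5290 = -6.7913e-04; σ = Eε = 210000 · -6.7913e-04 = -142.6 MPa.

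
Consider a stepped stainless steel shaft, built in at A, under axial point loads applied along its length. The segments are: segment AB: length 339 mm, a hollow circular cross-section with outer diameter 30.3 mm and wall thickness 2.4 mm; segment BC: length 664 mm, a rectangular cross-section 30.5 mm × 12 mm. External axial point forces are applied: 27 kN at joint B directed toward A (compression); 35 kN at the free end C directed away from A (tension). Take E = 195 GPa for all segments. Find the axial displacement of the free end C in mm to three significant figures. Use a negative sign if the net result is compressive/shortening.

0.392 mm

Internal axial forces (sectioning from the free end, tension +): N_BC = 35 kN, N_AB = 8 kN.
A_AB = 210.4 mm².
A_BC = 366 mm².
δ_AB = 8000·339/(210.4·195000) = 0.06611 mm
δ_BC = 35000·664/(366·195000) = 0.3256 mm
δ = Σδ_i = 0.3917 mm.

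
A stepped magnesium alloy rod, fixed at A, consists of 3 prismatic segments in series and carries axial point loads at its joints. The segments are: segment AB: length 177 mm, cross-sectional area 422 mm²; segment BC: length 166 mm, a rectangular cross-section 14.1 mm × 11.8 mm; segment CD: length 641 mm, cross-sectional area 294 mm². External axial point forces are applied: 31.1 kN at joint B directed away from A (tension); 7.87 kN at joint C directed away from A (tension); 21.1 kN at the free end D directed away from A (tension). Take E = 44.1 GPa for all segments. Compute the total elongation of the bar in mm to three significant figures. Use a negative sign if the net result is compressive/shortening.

2.27 mm

Internal axial forces (sectioning from the free end, tension +): N_CD = 21.1 kN, N_BC = 28.97 kN, N_AB = 60.07 kN.
A_BC = 166.4 mm².
δ_AB = 60070·177/(422·44100) = 0.5713 mm
δ_BC = 28970·166/(166.4·44100) = 0.6554 mm
δ_CD = 21100·641/(294·44100) = 1.043 mm
δ = Σδ_i = 2.27 mm.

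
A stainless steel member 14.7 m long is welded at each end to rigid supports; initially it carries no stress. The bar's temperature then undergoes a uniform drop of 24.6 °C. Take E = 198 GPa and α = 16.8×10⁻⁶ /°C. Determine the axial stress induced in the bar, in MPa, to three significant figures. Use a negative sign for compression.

81.8 MPa

Free thermal expansion αLΔT = 16.8e-6 · 14700 · -24.6 = -6.075 mm.
The walls impose strain ε = −(-6.075)/14700 = 4.1328e-04; σ = Eε = 198000 · 4.1328e-04 = 81.83 MPa.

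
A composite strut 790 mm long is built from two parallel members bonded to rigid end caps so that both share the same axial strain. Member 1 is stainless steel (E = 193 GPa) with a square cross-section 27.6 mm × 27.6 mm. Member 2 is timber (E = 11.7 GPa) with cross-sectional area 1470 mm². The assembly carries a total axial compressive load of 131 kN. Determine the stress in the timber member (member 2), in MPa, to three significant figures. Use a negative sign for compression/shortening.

A_1 = 761.8 mm².
Equal strain + equilibrium ⇒ each member carries load in proportion to AE: A₁E₁ = 147000000 N, A₂E₂ = 17200000 N, ΣAE = 164200000 N.
σ₂ = P·E₂/ΣAE = -131000·11700/164200000 = -9.333 MPa.

-9.33 MPa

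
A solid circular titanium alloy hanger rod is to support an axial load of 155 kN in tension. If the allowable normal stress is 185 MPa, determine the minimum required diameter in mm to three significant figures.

Required area A ≥ P/σ_allow = 155000/185 = 837.8 mm².
For a solid circular section, d ≥ √(4A/π) = 32.66 mm.

32.7 mm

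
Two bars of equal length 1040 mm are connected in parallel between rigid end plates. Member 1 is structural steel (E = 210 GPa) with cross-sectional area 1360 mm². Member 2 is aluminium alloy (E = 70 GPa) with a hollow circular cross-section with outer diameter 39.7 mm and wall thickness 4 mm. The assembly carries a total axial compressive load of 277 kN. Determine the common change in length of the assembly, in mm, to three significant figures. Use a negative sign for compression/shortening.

A_2 = 448.6 mm².
Equal strain + equilibrium ⇒ each member carries load in proportion to AE: A₁E₁ = 285600000 N, A₂E₂ = 31400000 N, ΣAE = 317000000 N.
δ = PL/ΣAE = -277000·1040/317000000 = -0.9088 mm.

-0.909 mm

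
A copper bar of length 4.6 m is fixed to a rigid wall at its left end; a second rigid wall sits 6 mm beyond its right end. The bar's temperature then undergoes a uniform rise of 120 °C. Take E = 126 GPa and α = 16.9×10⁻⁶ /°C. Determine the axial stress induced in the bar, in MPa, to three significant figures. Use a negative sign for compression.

-91.2 MPa

Free thermal expansion αLΔT = 16.9e-6 · 4600 · 120 = 9.329 mm.
The walls engage after the gap closes; constrained expansion = 9.329 − 6 = 3.329 mm.
The walls impose strain ε = −(3.329)/4600 = -7.2365e-04; σ = Eε = 126000 · -7.2365e-04 = -91.18 MPa.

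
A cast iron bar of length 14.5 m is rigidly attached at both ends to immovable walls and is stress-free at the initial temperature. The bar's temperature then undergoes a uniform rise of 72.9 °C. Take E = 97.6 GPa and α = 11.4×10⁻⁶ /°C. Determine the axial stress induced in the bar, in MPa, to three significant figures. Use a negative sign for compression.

-81.1 MPa

Free thermal expansion αLΔT = 11.4e-6 · 14500 · 72.9 = 12.05 mm.
The walls impose strain ε = −(12.05)/14500 = -8.3106e-04; σ = Eε = 97600 · -8.3106e-04 = -81.11 MPa.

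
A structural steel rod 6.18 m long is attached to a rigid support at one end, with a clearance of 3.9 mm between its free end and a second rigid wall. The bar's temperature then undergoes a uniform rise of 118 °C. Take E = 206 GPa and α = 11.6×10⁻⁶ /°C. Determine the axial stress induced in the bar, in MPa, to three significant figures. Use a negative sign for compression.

-152 MPa

Free thermal expansion αLΔT = 11.6e-6 · 6180 · 118 = 8.459 mm.
The walls engage after the gap closes; constrained expansion = 8.459 − 3.9 = 4.559 mm.
The walls impose strain ε = −(4.559)/6180 = -7.3773e-04; σ = Eε = 206000 · -7.3773e-04 = -152 MPa.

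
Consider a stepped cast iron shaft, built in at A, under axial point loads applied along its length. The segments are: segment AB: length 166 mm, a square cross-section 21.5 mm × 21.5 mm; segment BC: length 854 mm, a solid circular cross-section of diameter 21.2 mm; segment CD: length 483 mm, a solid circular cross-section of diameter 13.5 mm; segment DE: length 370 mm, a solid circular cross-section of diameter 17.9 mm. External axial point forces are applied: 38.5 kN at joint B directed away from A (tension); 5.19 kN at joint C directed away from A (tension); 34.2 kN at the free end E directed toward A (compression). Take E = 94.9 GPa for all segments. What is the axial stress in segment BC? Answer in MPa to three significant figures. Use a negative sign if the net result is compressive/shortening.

Internal axial forces (sectioning from the free end, tension +): N_DE = -34.2 kN, N_CD = -34.2 kN, N_BC = -29.01 kN, N_AB = 9.49 kN.
A_BC = 353 mm².
σ_BC = N_BC/A_BC = -29010/353 = -82.18 MPa.

-82.2 MPa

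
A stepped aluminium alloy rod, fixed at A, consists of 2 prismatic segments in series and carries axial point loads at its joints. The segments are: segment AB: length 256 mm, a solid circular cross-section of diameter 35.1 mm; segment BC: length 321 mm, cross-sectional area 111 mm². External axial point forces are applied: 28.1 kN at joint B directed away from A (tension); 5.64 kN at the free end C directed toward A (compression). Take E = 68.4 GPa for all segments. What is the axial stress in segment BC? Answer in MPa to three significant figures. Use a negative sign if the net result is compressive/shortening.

Internal axial forces (sectioning from the free end, tension +): N_BC = -5.64 kN, N_AB = 22.46 kN.
σ_BC = N_BC/A_BC = -5640/111 = -50.81 MPa.

-50.8 MPa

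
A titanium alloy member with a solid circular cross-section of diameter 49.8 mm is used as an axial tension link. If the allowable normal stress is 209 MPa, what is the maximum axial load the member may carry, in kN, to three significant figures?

A = 1948 mm².
P_max = σ_allow · A = 209 · 1948 = 407100 N = 407.1 kN.

407 kN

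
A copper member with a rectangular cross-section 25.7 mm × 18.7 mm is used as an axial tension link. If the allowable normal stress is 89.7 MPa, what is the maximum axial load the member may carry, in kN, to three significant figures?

43.1 kN

A = 480.6 mm².
P_max = σ_allow · A = 89.7 · 480.6 = 43110 N = 43.11 kN.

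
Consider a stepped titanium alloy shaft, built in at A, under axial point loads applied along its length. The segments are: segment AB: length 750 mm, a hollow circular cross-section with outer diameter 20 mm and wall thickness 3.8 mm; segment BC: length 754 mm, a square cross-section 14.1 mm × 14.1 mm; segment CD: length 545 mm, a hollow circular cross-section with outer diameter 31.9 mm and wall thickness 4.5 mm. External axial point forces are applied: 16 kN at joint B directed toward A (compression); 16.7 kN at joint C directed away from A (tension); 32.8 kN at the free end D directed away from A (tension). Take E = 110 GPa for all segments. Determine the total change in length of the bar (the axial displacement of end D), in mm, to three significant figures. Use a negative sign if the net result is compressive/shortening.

Internal axial forces (sectioning from the free end, tension +): N_CD = 32.8 kN, N_BC = 49.5 kN, N_AB = 33.5 kN.
A_AB = 193.4 mm².
A_BC = 198.8 mm².
A_CD = 387.4 mm².
δ_AB = 33500·750/(193.4·110000) = 1.181 mm
δ_BC = 49500·754/(198.8·110000) = 1.707 mm
δ_CD = 32800·545/(387.4·110000) = 0.4195 mm
δ = Σδ_i = 3.307 mm.

3.31 mm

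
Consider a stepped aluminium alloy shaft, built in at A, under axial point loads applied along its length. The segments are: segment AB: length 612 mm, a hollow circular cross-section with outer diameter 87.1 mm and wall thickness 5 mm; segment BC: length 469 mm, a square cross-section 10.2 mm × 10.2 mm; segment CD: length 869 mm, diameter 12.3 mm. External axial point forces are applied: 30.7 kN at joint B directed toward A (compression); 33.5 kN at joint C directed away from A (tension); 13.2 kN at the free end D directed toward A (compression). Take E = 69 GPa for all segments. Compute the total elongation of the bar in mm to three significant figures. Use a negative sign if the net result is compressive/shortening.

Internal axial forces (sectioning from the free end, tension +): N_CD = -13.2 kN, N_BC = 20.3 kN, N_AB = -10.4 kN.
A_AB = 1290 mm².
A_BC = 104 mm².
A_CD = 118.8 mm².
δ_AB = -10400·612/(1290·69000) = -0.07153 mm
δ_BC = 20300·469/(104·69000) = 1.326 mm
δ_CD = -13200·869/(118.8·69000) = -1.399 mm
δ = Σδ_i = -0.1444 mm.

-0.144 mm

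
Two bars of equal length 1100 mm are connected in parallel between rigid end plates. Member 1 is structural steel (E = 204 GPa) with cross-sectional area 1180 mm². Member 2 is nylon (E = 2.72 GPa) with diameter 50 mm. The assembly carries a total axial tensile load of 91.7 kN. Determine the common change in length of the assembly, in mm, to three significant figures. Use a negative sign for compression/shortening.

0.410 mm

A_2 = 1963 mm².
Equal strain + equilibrium ⇒ each member carries load in proportion to AE: A₁E₁ = 240700000 N, A₂E₂ = 5341000 N, ΣAE = 246100000 N.
δ = PL/ΣAE = 91700·1100/246100000 = 0.4099 mm.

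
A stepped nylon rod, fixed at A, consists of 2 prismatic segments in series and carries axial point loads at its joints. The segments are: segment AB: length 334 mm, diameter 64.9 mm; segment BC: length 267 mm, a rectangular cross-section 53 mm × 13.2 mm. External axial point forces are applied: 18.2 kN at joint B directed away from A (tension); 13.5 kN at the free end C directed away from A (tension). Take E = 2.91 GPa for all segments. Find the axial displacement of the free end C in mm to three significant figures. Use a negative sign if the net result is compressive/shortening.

Internal axial forces (sectioning from the free end, tension +): N_BC = 13.5 kN, N_AB = 31.7 kN.
A_AB = 3308 mm².
A_BC = 699.6 mm².
δ_AB = 31700·334/(3308·2910) = 1.1 mm
δ_BC = 13500·267/(699.6·2910) = 1.771 mm
δ = Σδ_i = 2.87 mm.

2.87 mm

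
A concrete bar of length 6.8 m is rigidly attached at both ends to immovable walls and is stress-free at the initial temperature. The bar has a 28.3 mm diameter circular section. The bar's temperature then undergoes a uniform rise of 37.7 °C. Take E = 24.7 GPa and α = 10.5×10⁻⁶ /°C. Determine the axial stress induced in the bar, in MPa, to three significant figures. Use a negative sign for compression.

Free thermal expansion αLΔT = 10.5e-6 · 6800 · 37.7 = 2.692 mm.
The walls impose strain ε = −(2.692)/6800 = -3.9585e-04; σ = Eε = 24700 · -3.9585e-04 = -9.777 MPa.

-9.78 MPa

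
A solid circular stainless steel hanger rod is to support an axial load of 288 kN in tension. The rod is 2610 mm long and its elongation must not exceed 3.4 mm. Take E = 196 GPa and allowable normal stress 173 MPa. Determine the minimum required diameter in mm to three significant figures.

46.0 mm

Required area A ≥ P/σ_allow = 288000/173 = 1665 mm².
For a solid circular section, d ≥ √(4A/π) = 46.04 mm.
Elongation limit: A ≥ PL/(Eδ_allow) = 288000·2610/(196000·3.4) = 1128 mm² ⇒ d ≥ 37.9 mm.
The stress limit governs.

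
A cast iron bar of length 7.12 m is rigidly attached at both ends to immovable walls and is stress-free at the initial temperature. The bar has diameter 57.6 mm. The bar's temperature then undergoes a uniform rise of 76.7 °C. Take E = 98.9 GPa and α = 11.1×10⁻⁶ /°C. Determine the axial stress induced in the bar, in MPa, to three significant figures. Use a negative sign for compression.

-84.2 MPa

Free thermal expansion αLΔT = 11.1e-6 · 7120 · 76.7 = 6.062 mm.
The walls impose strain ε = −(6.062)/7120 = -8.5137e-04; σ = Eε = 98900 · -8.5137e-04 = -84.2 MPa.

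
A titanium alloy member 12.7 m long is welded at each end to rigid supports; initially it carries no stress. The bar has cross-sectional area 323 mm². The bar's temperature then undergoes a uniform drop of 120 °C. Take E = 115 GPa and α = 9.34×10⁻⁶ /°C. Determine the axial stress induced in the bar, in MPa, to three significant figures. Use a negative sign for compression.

129 MPa

Free thermal expansion αLΔT = 9.34e-6 · 12700 · -120 = -14.23 mm.
The walls impose strain ε = −(-14.23)/12700 = 1.1208e-03; σ = Eε = 115000 · 1.1208e-03 = 128.9 MPa.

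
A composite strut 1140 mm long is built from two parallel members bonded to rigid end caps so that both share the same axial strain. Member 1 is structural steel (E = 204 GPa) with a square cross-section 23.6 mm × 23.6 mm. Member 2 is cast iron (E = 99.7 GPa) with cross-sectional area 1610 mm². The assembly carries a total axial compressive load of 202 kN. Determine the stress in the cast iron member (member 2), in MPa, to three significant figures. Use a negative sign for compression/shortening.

-73.5 MPa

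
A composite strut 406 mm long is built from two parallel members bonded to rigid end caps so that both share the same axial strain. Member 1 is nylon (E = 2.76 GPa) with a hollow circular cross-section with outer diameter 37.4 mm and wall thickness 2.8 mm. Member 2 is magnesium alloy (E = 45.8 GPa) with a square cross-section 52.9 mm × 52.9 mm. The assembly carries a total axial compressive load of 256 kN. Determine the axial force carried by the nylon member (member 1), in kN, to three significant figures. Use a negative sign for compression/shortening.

A_1 = 304.4 mm².
A_2 = 2798 mm².
Equal strain + equilibrium ⇒ each member carries load in proportion to AE: A₁E₁ = 840000 N, A₂E₂ = 128200000 N, ΣAE = 129000000 N.
F₁ = P·A₁E₁/ΣAE = -256000·840000/129000000 = -1667 N.

-1.67 kN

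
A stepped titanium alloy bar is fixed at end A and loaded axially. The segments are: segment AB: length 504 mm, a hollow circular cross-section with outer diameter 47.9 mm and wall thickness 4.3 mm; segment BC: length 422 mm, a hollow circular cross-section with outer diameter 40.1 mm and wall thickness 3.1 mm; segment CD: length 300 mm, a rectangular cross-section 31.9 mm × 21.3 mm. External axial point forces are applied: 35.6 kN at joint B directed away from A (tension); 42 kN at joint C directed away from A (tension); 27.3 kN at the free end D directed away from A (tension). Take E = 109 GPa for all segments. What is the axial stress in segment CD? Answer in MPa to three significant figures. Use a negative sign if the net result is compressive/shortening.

Internal axial forces (sectioning from the free end, tension +): N_CD = 27.3 kN, N_BC = 69.3 kN, N_AB = 104.9 kN.
A_CD = 679.5 mm².
σ_CD = N_CD/A_CD = 27300/679.5 = 40.18 MPa.

40.2 MPa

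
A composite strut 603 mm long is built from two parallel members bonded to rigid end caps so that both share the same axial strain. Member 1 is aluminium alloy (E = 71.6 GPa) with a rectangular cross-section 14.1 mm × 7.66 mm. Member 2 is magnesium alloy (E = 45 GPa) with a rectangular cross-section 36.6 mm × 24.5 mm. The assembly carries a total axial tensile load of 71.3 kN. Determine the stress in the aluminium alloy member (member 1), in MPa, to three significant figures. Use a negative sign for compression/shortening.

106 MPa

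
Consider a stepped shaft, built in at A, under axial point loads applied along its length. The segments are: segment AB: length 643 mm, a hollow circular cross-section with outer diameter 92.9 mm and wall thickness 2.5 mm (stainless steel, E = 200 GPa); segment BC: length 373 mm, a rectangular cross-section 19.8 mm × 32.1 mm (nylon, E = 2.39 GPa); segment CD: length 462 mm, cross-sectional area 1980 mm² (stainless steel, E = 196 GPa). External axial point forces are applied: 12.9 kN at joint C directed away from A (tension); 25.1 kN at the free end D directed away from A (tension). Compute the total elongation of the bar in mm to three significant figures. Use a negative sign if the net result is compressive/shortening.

Internal axial forces (sectioning from the free end, tension +): N_CD = 25.1 kN, N_BC = 38 kN, N_AB = 38 kN.
A_AB = 710 mm².
A_BC = 635.6 mm².
δ_AB = 38000·643/(710·200000) = 0.1721 mm
δ_BC = 38000·373/(635.6·2390) = 9.331 mm
δ_CD = 25100·462/(1980·196000) = 0.02988 mm
δ = Σδ_i = 9.533 mm.

9.53 mm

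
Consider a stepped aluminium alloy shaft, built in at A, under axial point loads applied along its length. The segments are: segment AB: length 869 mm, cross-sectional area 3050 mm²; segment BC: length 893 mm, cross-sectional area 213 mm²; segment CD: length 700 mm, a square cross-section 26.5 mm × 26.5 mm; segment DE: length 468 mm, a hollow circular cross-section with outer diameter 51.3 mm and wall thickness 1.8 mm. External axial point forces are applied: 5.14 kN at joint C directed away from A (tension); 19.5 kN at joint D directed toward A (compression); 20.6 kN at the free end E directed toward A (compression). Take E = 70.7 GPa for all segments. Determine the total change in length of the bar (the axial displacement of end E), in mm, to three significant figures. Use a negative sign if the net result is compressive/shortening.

-3.27 mm

Internal axial forces (sectioning from the free end, tension +): N_DE = -20.6 kN, N_CD = -40.1 kN, N_BC = -34.96 kN, N_AB = -34.96 kN.
A_CD = 702.2 mm².
A_DE = 279.9 mm².
δ_AB = -34960·869/(3050·70700) = -0.1409 mm
δ_BC = -34960·893/(213·70700) = -2.073 mm
δ_CD = -40100·700/(702.2·70700) = -0.5654 mm
δ_DE = -20600·468/(279.9·70700) = -0.4872 mm
δ = Σδ_i = -3.267 mm.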